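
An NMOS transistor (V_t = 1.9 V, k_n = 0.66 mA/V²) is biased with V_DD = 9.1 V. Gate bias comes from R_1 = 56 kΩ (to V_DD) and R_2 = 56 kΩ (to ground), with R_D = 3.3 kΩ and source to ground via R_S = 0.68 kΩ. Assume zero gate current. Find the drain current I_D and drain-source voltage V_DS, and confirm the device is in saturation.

V_G = V_DD·R_2/(R_1+R_2) = 9.1×56/112 = 4.55 V.
Assume saturation: I_D = (k_n/2)(V_GS − V_t)² with V_GS = V_G − I_D·R_S = 4.55 − 0.68·I_D.
Substituting gives 0.153·I_D² − 2.19·I_D + 2.32 = 0, with roots I_D = 1.15 or 13.2 mA.
The root I_D = 13.2 mA gives V_GS = -4.42 V ≤ V_t, so take I_D = 1.15 mA.
Then V_GS = 3.77 V and V_DS = V_DD − I_D(R_D+R_S) = 9.1 − 1.15×3.98 = 4.52 V.
Saturation requires V_DS ≥ V_GS − V_t = 1.87 V; 4.52 ≥ 1.87 ✓.

I_D ≈ 1.2 mA, V_DS ≈ 4.5 V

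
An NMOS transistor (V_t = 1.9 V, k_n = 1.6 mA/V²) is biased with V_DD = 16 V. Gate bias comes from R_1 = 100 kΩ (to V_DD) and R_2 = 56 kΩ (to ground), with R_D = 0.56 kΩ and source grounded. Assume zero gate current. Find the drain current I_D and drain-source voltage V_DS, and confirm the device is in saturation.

I_D ≈ 12 mA, V_DS ≈ 9.4 V

V_G = V_DD·R_2/(R_1+R_2) = 16×56/156 = 5.74 V. With the source grounded, V_GS = V_G = 5.74 V.
Assume saturation: I_D = (k_n/2)(V_GS − V_t)² = (1.6/2)×(5.74 − 1.9)² = 0.8×3.84² = 11.8 mA.
V_DS = V_DD − I_D·R_D = 16 − 11.8×0.56 = 9.38 V.
Saturation requires V_DS ≥ V_GS − V_t = 3.84 V; 9.38 ≥ 3.84 ✓.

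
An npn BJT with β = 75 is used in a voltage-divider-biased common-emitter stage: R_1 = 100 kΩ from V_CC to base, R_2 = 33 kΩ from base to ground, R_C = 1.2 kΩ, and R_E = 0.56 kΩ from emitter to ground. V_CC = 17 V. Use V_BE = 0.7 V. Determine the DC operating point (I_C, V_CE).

Thevenize the base divider: V_Th = V_CC·R_2/(R_1+R_2) = 17×33/133 = 4.22 V, R_Th = R_1‖R_2 = 24.8 kΩ.
Base-emitter loop: V_Th = I_B·R_Th + V_BE + (β+1)I_B·R_E, so I_B = (4.22 − 0.7) / (24.8 + 76×0.56) = 0.0522 mA.
I_C = β·I_B = 75×0.0522 = 3.92 mA, and I_E = (β+1)I_B = 3.97 mA.
V_CE = V_CC − I_C·R_C − I_E·R_E = 17 − 3.92×1.2 − 3.97×0.56 = 10.1 V.
V_CE = 10.1 V > 0.2 V confirms active-region operation.

I_C ≈ 3.9 mA, V_CE ≈ 10 V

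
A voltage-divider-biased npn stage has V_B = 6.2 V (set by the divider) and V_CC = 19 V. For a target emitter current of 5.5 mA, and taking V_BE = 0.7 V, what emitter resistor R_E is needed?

R_E ≈ 1 kΩ

V_E = V_B − V_BE = 6.2 − 0.7 = 5.5 V.
R_E = V_E / I_E = 5.5 / 5.5 = 1 kΩ.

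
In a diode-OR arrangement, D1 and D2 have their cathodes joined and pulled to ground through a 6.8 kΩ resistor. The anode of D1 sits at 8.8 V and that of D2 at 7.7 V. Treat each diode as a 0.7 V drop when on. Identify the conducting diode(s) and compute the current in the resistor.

Only D1 conducts; I_R ≈ 1.2 mA

Assume both conduct. Then node N would need to be at both 8.8−0.7 = 8.1 V and 7.7−0.7 = 7 V, which is impossible.
Assume only D1 conducts: V_N = 8.8 − 0.7 = 8.1 V, so I_R = 8.1/6.8 = 1.19 mA.
Check D2: its anode-to-cathode voltage is 7.7 − 8.1 = -0.4 V < 0.7 V, so it is off. The assumption is consistent.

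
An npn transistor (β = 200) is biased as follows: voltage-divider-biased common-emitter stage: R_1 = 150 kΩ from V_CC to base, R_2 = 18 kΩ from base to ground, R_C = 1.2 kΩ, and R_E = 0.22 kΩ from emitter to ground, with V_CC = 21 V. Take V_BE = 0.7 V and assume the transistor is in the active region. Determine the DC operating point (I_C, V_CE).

Thevenize the base divider: V_Th = V_CC·R_2/(R_1+R_2) = 21×18/168 = 2.25 V, R_Th = R_1‖R_2 = 16.1 kΩ.
Base-emitter loop: V_Th = I_B·R_Th + V_BE + (β+1)I_B·R_E, so I_B = (2.25 − 0.7) / (16.1 + 201×0.22) = 0.0257 mA.
I_C = β·I_B = 200×0.0257 = 5.14 mA, and I_E = (β+1)I_B = 5.17 mA.
V_CE = V_CC − I_C·R_C − I_E·R_E = 21 − 5.14×1.2 − 5.17×0.22 = 13.7 V.
V_CE = 13.7 V > 0.2 V confirms active-region operation.

I_C ≈ 5.1 mA, V_CE ≈ 14 V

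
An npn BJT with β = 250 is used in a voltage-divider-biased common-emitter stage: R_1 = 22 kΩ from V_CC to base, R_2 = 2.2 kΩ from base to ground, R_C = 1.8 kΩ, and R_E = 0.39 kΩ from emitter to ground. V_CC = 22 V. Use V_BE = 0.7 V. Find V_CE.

V_CE ≈ 15 V

Thevenize the base divider: V_Th = V_CC·R_2/(R_1+R_2) = 22×2.2/24.2 = 2 V, R_Th = R_1‖R_2 = 2 kΩ.
Base-emitter loop: V_Th = I_B·R_Th + V_BE + (β+1)I_B·R_E, so I_B = (2 − 0.7) / (2 + 251×0.39) = 0.013 mA.
I_C = β·I_B = 250×0.013 = 3.25 mA, and I_E = (β+1)I_B = 3.27 mA.
V_CE = V_CC − I_C·R_C − I_E·R_E = 22 − 3.25×1.8 − 3.27×0.39 = 14.9 V.
V_CE = 14.9 V > 0.2 V confirms active-region operation.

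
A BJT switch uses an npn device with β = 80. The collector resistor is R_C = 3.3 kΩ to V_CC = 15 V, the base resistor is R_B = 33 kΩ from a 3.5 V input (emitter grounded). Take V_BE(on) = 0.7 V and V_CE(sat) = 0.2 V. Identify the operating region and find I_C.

Assume active: I_B = (3.5 − 0.7)/33 = 0.0848 mA, giving I_C = β·I_B = 6.79 mA.
But then V_CE = 15 − 6.79×3.3 = -7.4 V < V_CE(sat) = 0.2 V — impossible in the active region.
So the transistor is saturated. With V_CE = 0.2 V, I_C = (V_CC − 0.2)/R_C = 14.8/3.3 = 4.48 mA.
Check: β·I_B = 6.79 mA > I_C = 4.48 mA, confirming saturation.

saturation; I_C ≈ 4.5 mA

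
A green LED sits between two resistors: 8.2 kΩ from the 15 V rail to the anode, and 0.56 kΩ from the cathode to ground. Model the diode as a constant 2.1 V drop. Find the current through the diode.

The two resistors are in series with the diode, so KVL gives 15 = I·8.2 + 2.1 + I·0.56.
I = (15 − 2.1) / (8.2 + 0.56) kΩ = 12.9 / 8.76 = 1.47 mA.

I ≈ 1.5 mA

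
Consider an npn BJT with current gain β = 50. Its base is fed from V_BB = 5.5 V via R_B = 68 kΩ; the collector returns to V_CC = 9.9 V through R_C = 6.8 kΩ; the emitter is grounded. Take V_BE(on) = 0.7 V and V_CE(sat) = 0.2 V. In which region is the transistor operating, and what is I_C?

saturation; I_C ≈ 1.4 mA

Assume active: I_B = (5.5 − 0.7)/68 = 0.0706 mA, giving I_C = β·I_B = 3.53 mA.
But then V_CE = 9.9 − 3.53×6.8 = -14.1 V < V_CE(sat) = 0.2 V — impossible in the active region.
So the transistor is saturated. With V_CE = 0.2 V, I_C = (V_CC − 0.2)/R_C = 9.7/6.8 = 1.43 mA.
Check: β·I_B = 3.53 mA > I_C = 1.43 mA, confirming saturation.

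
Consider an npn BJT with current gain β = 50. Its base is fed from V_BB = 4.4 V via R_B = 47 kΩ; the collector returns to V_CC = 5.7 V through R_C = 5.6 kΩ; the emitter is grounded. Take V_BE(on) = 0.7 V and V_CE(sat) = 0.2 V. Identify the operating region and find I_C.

Assume active: I_B = (4.4 − 0.7)/47 = 0.0787 mA, giving I_C = β·I_B = 3.94 mA.
But then V_CE = 5.7 − 3.94×5.6 = -16.3 V < V_CE(sat) = 0.2 V — impossible in the active region.
So the transistor is saturated. With V_CE = 0.2 V, I_C = (V_CC − 0.2)/R_C = 5.5/5.6 = 0.982 mA.
Check: β·I_B = 3.94 mA > I_C = 0.982 mA, confirming saturation.

saturation; I_C ≈ 0.98 mA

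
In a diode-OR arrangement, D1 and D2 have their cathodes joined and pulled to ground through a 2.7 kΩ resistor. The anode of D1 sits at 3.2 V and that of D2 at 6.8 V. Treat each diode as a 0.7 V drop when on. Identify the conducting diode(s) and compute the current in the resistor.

Only D2 conducts; I_R ≈ 2.3 mA

Assume both conduct. Then node N would need to be at both 3.2−0.7 = 2.5 V and 6.8−0.7 = 6.1 V, which is impossible.
Assume only D2 conducts: V_N = 6.8 − 0.7 = 6.1 V, so I_R = 6.1/2.7 = 2.26 mA.
Check D1: its anode-to-cathode voltage is 3.2 − 6.1 = -2.9 V < 0.7 V, so it is off. The assumption is consistent.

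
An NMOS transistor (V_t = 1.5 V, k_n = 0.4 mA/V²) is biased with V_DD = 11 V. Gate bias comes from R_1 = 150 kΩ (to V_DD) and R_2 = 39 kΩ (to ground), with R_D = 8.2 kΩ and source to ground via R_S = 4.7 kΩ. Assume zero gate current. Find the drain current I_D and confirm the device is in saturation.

V_G = V_DD·R_2/(R_1+R_2) = 11×39/189 = 2.27 V.
Assume saturation: I_D = (k_n/2)(V_GS − V_t)² with V_GS = V_G − I_D·R_S = 2.27 − 4.7·I_D.
Substituting gives 4.42·I_D² − 2.45·I_D + 0.119 = 0, with roots I_D = 0.0536 or 0.5 mA.
The root I_D = 0.5 mA gives V_GS = -0.0816 V ≤ V_t, so take I_D = 0.0536 mA.
Then V_GS = 2.02 V and V_DS = V_DD − I_D(R_D+R_S) = 11 − 0.0536×12.9 = 10.3 V.
Saturation requires V_DS ≥ V_GS − V_t = 0.518 V; 10.3 ≥ 0.518 ✓.

I_D ≈ 0.054 mA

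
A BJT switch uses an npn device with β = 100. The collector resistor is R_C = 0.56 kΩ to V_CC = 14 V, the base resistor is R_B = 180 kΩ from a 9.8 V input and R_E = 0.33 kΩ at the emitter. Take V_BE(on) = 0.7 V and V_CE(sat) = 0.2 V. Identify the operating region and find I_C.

active; I_C ≈ 4.3 mA

Assume active. Base-emitter loop: I_B = (V_BB − V_BE)/(R_B + (β+1)R_E) = (9.8 − 0.7)/(180 + 101×0.33) = 0.0427 mA.
I_C = β·I_B = 100×0.0427 = 4.27 mA.
V_CE = V_CC − I_C·R_C − I_E·R_E = 14 − 4.27×0.56 − 4.31×0.33 = 10.2 V > V_CE(sat), so the active-region assumption holds.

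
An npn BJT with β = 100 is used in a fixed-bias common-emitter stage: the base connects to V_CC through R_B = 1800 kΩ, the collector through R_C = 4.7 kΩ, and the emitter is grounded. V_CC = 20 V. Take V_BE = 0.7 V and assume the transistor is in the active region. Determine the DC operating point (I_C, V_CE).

I_C ≈ 1.1 mA, V_CE ≈ 15 V

Base loop: V_CC = I_B·R_B + V_BE, so I_B = (20 − 0.7)/1800 kΩ = 0.0107 mA.
In the active region I_C = β·I_B = 100 × 0.0107 = 1.07 mA.
Collector loop: V_CE = V_CC − I_C·R_C = 20 − 1.07×4.7 = 15 V.
Since V_CE = 15 V > V_CE(sat) ≈ 0.2 V, the transistor is in the active region as assumed.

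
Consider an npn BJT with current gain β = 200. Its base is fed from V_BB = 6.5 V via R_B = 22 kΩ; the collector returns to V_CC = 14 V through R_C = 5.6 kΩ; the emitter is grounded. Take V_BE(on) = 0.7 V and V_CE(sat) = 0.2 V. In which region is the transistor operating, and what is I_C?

Assume active: I_B = (6.5 − 0.7)/22 = 0.264 mA, giving I_C = β·I_B = 52.7 mA.
But then V_CE = 14 − 52.7×5.6 = -281 V < V_CE(sat) = 0.2 V — impossible in the active region.
So the transistor is saturated. With V_CE = 0.2 V, I_C = (V_CC − 0.2)/R_C = 13.8/5.6 = 2.46 mA.
Check: β·I_B = 52.7 mA > I_C = 2.46 mA, confirming saturation.

saturation; I_C ≈ 2.5 mA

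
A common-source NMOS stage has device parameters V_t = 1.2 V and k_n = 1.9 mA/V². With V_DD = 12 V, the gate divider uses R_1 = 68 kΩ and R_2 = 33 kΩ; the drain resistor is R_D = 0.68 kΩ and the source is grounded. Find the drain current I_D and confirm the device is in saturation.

I_D ≈ 7 mA

V_G = V_DD·R_2/(R_1+R_2) = 12×33/101 = 3.92 V. With the source grounded, V_GS = V_G = 3.92 V.
Assume saturation: I_D = (k_n/2)(V_GS − V_t)² = (1.9/2)×(3.92 − 1.2)² = 0.95×2.72² = 7.03 mA.
V_DS = V_DD − I_D·R_D = 12 − 7.03×0.68 = 7.22 V.
Saturation requires V_DS ≥ V_GS − V_t = 2.72 V; 7.22 ≥ 2.72 ✓.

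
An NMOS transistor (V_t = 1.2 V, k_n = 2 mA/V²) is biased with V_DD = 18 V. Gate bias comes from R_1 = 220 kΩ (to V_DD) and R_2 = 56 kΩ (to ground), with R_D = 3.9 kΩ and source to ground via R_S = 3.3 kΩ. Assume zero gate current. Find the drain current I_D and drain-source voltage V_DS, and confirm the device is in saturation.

V_G = V_DD·R_2/(R_1+R_2) = 18×56/276 = 3.65 V.
Assume saturation: I_D = (k_n/2)(V_GS − V_t)² with V_GS = V_G − I_D·R_S = 3.65 − 3.3·I_D.
Substituting gives 10.9·I_D² − 17.2·I_D + 6.01 = 0, with roots I_D = 0.524 or 1.05 mA.
The root I_D = 1.05 mA gives V_GS = 0.173 V ≤ V_t, so take I_D = 0.524 mA.
Then V_GS = 1.92 V and V_DS = V_DD − I_D(R_D+R_S) = 18 − 0.524×7.2 = 14.2 V.
Saturation requires V_DS ≥ V_GS − V_t = 0.724 V; 14.2 ≥ 0.724 ✓.

I_D ≈ 0.52 mA, V_DS ≈ 14 V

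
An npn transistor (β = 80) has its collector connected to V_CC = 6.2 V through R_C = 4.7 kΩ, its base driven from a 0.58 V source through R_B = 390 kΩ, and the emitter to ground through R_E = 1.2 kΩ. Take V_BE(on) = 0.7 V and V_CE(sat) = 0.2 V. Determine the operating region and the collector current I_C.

V_BB = 0.58 V ≤ V_BE(on) = 0.7 V, so the base-emitter junction is not forward biased.
The transistor is in cutoff: I_B = I_C = 0.

cutoff; I_C ≈ 0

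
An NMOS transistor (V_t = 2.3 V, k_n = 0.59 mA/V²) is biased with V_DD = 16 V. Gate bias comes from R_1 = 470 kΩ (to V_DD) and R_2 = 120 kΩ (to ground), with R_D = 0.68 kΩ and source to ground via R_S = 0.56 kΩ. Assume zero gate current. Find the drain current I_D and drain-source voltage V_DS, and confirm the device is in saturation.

V_G = V_DD·R_2/(R_1+R_2) = 16×120/590 = 3.25 V.
Assume saturation: I_D = (k_n/2)(V_GS − V_t)² with V_GS = V_G − I_D·R_S = 3.25 − 0.56·I_D.
Substituting gives 0.0925·I_D² − 1.32·I_D + 0.269 = 0, with roots I_D = 0.207 or 14 mA.
The root I_D = 14 mA gives V_GS = -4.59 V ≤ V_t, so take I_D = 0.207 mA.
Then V_GS = 3.14 V and V_DS = V_DD − I_D(R_D+R_S) = 16 − 0.207×1.24 = 15.7 V.
Saturation requires V_DS ≥ V_GS − V_t = 0.838 V; 15.7 ≥ 0.838 ✓.

I_D ≈ 0.21 mA, V_DS ≈ 16 V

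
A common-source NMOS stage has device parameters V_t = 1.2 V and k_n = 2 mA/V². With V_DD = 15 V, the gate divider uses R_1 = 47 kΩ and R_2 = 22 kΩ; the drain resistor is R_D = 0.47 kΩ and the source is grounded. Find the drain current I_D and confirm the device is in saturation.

I_D ≈ 13 mA

V_G = V_DD·R_2/(R_1+R_2) = 15×22/69 = 4.78 V. With the source grounded, V_GS = V_G = 4.78 V.
Assume saturation: I_D = (k_n/2)(V_GS − V_t)² = (2/2)×(4.78 − 1.2)² = 1×3.58² = 12.8 mA.
V_DS = V_DD − I_D·R_D = 15 − 12.8×0.47 = 8.97 V.
Saturation requires V_DS ≥ V_GS − V_t = 3.58 V; 8.97 ≥ 3.58 ✓.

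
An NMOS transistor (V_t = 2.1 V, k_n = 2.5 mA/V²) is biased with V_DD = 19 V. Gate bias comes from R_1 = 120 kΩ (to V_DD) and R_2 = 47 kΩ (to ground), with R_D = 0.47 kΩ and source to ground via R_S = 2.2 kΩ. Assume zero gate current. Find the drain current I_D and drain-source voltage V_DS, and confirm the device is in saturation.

I_D ≈ 1.1 mA, V_DS ≈ 16 V

V_G = V_DD·R_2/(R_1+R_2) = 19×47/167 = 5.35 V.
Assume saturation: I_D = (k_n/2)(V_GS − V_t)² with V_GS = V_G − I_D·R_S = 5.35 − 2.2·I_D.
Substituting gives 6.05·I_D² − 18.9·I_D + 13.2 = 0, with roots I_D = 1.06 or 2.06 mA.
The root I_D = 2.06 mA gives V_GS = 0.816 V ≤ V_t, so take I_D = 1.06 mA.
Then V_GS = 3.02 V and V_DS = V_DD − I_D(R_D+R_S) = 19 − 1.06×2.67 = 16.2 V.
Saturation requires V_DS ≥ V_GS − V_t = 0.92 V; 16.2 ≥ 0.92 ✓.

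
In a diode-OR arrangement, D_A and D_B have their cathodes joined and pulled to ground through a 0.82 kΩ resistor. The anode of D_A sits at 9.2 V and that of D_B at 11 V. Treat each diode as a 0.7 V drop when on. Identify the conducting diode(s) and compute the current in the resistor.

Assume both conduct. Then node N would need to be at both 9.2−0.7 = 8.5 V and 11−0.7 = 10.3 V, which is impossible.
Assume only D_B conducts: V_N = 11 − 0.7 = 10.3 V, so I_R = 10.3/0.82 = 12.6 mA.
Check D_A: its anode-to-cathode voltage is 9.2 − 10.3 = -1.1 V < 0.7 V, so it is off. The assumption is consistent.

Only D_B conducts; I_R ≈ 13 mA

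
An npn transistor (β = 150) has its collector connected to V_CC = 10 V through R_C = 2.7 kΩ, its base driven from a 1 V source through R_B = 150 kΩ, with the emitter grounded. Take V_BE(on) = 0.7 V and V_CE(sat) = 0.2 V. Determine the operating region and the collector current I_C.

active; I_C ≈ 0.3 mA

Assume active. Base-emitter loop: I_B = (V_BB − V_BE)/R_B = (1 − 0.7)/150 = 0.002 mA.
I_C = β·I_B = 150×0.002 = 0.3 mA.
V_CE = V_CC − I_C·R_C = 10 − 0.3×2.7 = 9.19 V > V_CE(sat), so the active-region assumption holds.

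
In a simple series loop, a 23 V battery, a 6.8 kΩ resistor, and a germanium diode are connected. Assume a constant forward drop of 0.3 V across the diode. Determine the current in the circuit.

I ≈ 3.3 mA

KVL around the loop: 23 = V_D + I·R = 0.3 + I × 6.8 kΩ.
So I = (23 − 0.3) / 6.8 kΩ = 22.7 / 6.8 = 3.34 mA.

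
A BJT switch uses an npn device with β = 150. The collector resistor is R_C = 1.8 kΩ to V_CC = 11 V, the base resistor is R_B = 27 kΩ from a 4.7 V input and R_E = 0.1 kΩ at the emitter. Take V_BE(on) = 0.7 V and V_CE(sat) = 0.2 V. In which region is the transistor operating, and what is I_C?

saturation; I_C ≈ 5.7 mA

Assume active: I_B = (4.7 − 0.7)/(27 + 151×0.1) = 0.095 mA, I_C = β·I_B = 14.3 mA.
Then V_CE = 11 − 14.3×1.8 − 14.3×0.1 = -16.1 V < 0.2 V — the active assumption fails.
Re-solve with V_CE = 0.2 V. KCL at the emitter: V_E/R_E = (V_BB−0.7−V_E)/R_B + (V_CC−0.2−V_E)/R_C, giving V_E = 0.58 V.
I_C = (V_CC − 0.2 − V_E)/R_C = (10.8 − 0.58)/1.8 = 5.68 mA.
Check: I_B = (4 − 0.58)/27 = 0.127 mA, and β·I_B = 19 mA > I_C, confirming saturation.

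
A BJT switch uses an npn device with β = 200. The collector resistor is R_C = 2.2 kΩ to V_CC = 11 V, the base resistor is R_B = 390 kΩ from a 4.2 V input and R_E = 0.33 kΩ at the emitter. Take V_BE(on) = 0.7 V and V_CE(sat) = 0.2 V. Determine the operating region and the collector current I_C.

active; I_C ≈ 1.5 mA

Assume active. Base-emitter loop: I_B = (V_BB − V_BE)/(R_B + (β+1)R_E) = (4.2 − 0.7)/(390 + 201×0.33) = 0.00767 mA.
I_C = β·I_B = 200×0.00767 = 1.53 mA.
V_CE = V_CC − I_C·R_C − I_E·R_E = 11 − 1.53×2.2 − 1.54×0.33 = 7.12 V > V_CE(sat), so the active-region assumption holds.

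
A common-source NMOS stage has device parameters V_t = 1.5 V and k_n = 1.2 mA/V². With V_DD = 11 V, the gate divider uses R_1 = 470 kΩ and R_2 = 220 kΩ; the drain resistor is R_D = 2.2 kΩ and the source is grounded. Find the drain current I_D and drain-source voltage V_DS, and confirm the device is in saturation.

V_G = V_DD·R_2/(R_1+R_2) = 11×220/690 = 3.51 V. With the source grounded, V_GS = V_G = 3.51 V.
Assume saturation: I_D = (k_n/2)(V_GS − V_t)² = (1.2/2)×(3.51 − 1.5)² = 0.6×2.01² = 2.42 mA.
V_DS = V_DD − I_D·R_D = 11 − 2.42×2.2 = 5.68 V.
Saturation requires V_DS ≥ V_GS − V_t = 2.01 V; 5.68 ≥ 2.01 ✓.

I_D ≈ 2.4 mA, V_DS ≈ 5.7 V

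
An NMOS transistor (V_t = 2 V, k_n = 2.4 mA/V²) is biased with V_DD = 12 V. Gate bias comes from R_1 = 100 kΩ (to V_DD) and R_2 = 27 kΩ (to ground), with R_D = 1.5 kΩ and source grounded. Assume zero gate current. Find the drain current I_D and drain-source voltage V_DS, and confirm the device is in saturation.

I_D ≈ 0.36 mA, V_DS ≈ 11 V

V_G = V_DD·R_2/(R_1+R_2) = 12×27/127 = 2.55 V. With the source grounded, V_GS = V_G = 2.55 V.
Assume saturation: I_D = (k_n/2)(V_GS − V_t)² = (2.4/2)×(2.55 − 2)² = 1.2×0.551² = 0.365 mA.
V_DS = V_DD − I_D·R_D = 12 − 0.365×1.5 = 11.5 V.
Saturation requires V_DS ≥ V_GS − V_t = 0.551 V; 11.5 ≥ 0.551 ✓.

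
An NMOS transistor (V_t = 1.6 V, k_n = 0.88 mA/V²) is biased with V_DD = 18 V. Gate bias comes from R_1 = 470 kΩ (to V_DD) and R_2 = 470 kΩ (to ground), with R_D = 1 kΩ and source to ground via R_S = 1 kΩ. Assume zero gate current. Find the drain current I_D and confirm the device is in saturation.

V_G = V_DD·R_2/(R_1+R_2) = 18×470/940 = 9 V.
Assume saturation: I_D = (k_n/2)(V_GS − V_t)² with V_GS = V_G − I_D·R_S = 9 − 1·I_D.
Substituting gives 0.44·I_D² − 7.51·I_D + 24.1 = 0, with roots I_D = 4.28 or 12.8 mA.
The root I_D = 12.8 mA gives V_GS = -3.79 V ≤ V_t, so take I_D = 4.28 mA.
Then V_GS = 4.72 V and V_DS = V_DD − I_D(R_D+R_S) = 18 − 4.28×2 = 9.44 V.
Saturation requires V_DS ≥ V_GS − V_t = 3.12 V; 9.44 ≥ 3.12 ✓.

I_D ≈ 4.3 mA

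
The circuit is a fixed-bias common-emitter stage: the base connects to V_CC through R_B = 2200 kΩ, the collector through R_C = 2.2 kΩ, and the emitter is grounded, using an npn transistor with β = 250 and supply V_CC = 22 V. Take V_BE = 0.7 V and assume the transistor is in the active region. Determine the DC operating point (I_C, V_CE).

Base loop: V_CC = I_B·R_B + V_BE, so I_B = (22 − 0.7)/2200 kΩ = 0.00968 mA.
In the active region I_C = β·I_B = 250 × 0.00968 = 2.42 mA.
Collector loop: V_CE = V_CC − I_C·R_C = 22 − 2.42×2.2 = 16.7 V.
Since V_CE = 16.7 V > V_CE(sat) ≈ 0.2 V, the transistor is in the active region as assumed.

I_C ≈ 2.4 mA, V_CE ≈ 17 V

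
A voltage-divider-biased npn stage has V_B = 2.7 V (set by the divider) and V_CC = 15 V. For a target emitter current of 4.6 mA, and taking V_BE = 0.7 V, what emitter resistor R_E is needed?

R_E ≈ 0.43 kΩ

V_E = V_B − V_BE = 2.7 − 0.7 = 2 V.
R_E = V_E / I_E = 2 / 4.6 = 0.435 kΩ.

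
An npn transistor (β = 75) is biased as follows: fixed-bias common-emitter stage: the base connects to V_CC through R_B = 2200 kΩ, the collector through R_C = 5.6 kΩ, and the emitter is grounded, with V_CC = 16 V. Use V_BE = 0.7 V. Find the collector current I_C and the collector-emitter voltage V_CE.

Base loop: V_CC = I_B·R_B + V_BE, so I_B = (16 − 0.7)/2200 kΩ = 0.00695 mA.
In the active region I_C = β·I_B = 75 × 0.00695 = 0.522 mA.
Collector loop: V_CE = V_CC − I_C·R_C = 16 − 0.522×5.6 = 13.1 V.
Since V_CE = 13.1 V > V_CE(sat) ≈ 0.2 V, the transistor is in the active region as assumed.

I_C ≈ 0.52 mA, V_CE ≈ 13 V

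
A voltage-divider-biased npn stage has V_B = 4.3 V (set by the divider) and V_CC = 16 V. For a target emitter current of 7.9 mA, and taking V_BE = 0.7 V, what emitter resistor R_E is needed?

R_E ≈ 0.46 kΩ

V_E = V_B − V_BE = 4.3 − 0.7 = 3.6 V.
R_E = V_E / I_E = 3.6 / 7.9 = 0.456 kΩ.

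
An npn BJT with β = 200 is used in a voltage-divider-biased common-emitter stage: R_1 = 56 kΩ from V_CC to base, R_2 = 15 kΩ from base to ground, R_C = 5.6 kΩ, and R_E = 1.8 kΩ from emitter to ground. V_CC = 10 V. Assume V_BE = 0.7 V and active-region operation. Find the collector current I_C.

I_C ≈ 0.76 mA

Thevenize the base divider: V_Th = V_CC·R_2/(R_1+R_2) = 10×15/71 = 2.11 V, R_Th = R_1‖R_2 = 11.8 kΩ.
Base-emitter loop: V_Th = I_B·R_Th + V_BE + (β+1)I_B·R_E, so I_B = (2.11 − 0.7) / (11.8 + 201×1.8) = 0.00378 mA.
I_C = β·I_B = 200×0.00378 = 0.756 mA, and I_E = (β+1)I_B = 0.76 mA.
V_CE = V_CC − I_C·R_C − I_E·R_E = 10 − 0.756×5.6 − 0.76×1.8 = 4.4 V.
V_CE = 4.4 V > 0.2 V confirms active-region operation.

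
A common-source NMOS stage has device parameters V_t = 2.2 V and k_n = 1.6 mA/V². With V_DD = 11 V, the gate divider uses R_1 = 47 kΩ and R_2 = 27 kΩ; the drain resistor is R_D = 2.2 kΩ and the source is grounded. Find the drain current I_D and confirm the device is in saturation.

I_D ≈ 2.6 mA

V_G = V_DD·R_2/(R_1+R_2) = 11×27/74 = 4.01 V. With the source grounded, V_GS = V_G = 4.01 V.
Assume saturation: I_D = (k_n/2)(V_GS − V_t)² = (1.6/2)×(4.01 − 2.2)² = 0.8×1.81² = 2.63 mA.
V_DS = V_DD − I_D·R_D = 11 − 2.63×2.2 = 5.21 V.
Saturation requires V_DS ≥ V_GS − V_t = 1.81 V; 5.21 ≥ 1.81 ✓.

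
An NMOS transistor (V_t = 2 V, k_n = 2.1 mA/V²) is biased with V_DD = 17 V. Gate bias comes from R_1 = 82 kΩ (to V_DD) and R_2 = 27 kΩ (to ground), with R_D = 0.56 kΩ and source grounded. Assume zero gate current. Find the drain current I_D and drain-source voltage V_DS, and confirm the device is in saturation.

V_G = V_DD·R_2/(R_1+R_2) = 17×27/109 = 4.21 V. With the source grounded, V_GS = V_G = 4.21 V.
Assume saturation: I_D = (k_n/2)(V_GS − V_t)² = (2.1/2)×(4.21 − 2)² = 1.05×2.21² = 5.13 mA.
V_DS = V_DD − I_D·R_D = 17 − 5.13×0.56 = 14.1 V.
Saturation requires V_DS ≥ V_GS − V_t = 2.21 V; 14.1 ≥ 2.21 ✓.

I_D ≈ 5.1 mA, V_DS ≈ 14 V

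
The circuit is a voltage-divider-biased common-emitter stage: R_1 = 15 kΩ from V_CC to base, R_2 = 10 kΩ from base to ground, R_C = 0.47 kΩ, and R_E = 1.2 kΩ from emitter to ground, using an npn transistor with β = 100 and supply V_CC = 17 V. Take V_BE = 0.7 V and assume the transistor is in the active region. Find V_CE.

Thevenize the base divider: V_Th = V_CC·R_2/(R_1+R_2) = 17×10/25 = 6.8 V, R_Th = R_1‖R_2 = 6 kΩ.
Base-emitter loop: V_Th = I_B·R_Th + V_BE + (β+1)I_B·R_E, so I_B = (6.8 − 0.7) / (6 + 101×1.2) = 0.048 mA.
I_C = β·I_B = 100×0.048 = 4.8 mA, and I_E = (β+1)I_B = 4.84 mA.
V_CE = V_CC − I_C·R_C − I_E·R_E = 17 − 4.8×0.47 − 4.84×1.2 = 8.93 V.
V_CE = 8.93 V > 0.2 V confirms active-region operation.

V_CE ≈ 8.9 V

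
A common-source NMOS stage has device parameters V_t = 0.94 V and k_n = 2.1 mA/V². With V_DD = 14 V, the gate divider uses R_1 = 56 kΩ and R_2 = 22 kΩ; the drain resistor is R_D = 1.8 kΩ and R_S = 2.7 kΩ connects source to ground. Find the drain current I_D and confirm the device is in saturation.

I_D ≈ 0.79 mA

V_G = V_DD·R_2/(R_1+R_2) = 14×22/78 = 3.95 V.
Assume saturation: I_D = (k_n/2)(V_GS − V_t)² with V_GS = V_G − I_D·R_S = 3.95 − 2.7·I_D.
Substituting gives 7.65·I_D² − 18.1·I_D + 9.51 = 0, with roots I_D = 0.793 or 1.57 mA.
The root I_D = 1.57 mA gives V_GS = -0.282 V ≤ V_t, so take I_D = 0.793 mA.
Then V_GS = 1.81 V and V_DS = V_DD − I_D(R_D+R_S) = 14 − 0.793×4.5 = 10.4 V.
Saturation requires V_DS ≥ V_GS − V_t = 0.869 V; 10.4 ≥ 0.869 ✓.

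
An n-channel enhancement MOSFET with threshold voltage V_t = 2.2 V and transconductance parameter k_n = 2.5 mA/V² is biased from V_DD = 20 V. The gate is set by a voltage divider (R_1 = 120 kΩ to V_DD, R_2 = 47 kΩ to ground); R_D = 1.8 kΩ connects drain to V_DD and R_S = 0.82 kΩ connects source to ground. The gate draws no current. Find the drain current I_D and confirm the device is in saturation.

I_D ≈ 2.5 mA

V_G = V_DD·R_2/(R_1+R_2) = 20×47/167 = 5.63 V.
Assume saturation: I_D = (k_n/2)(V_GS − V_t)² with V_GS = V_G − I_D·R_S = 5.63 − 0.82·I_D.
Substituting gives 0.84·I_D² − 8.03·I_D + 14.7 = 0, with roots I_D = 2.47 or 7.08 mA.
The root I_D = 7.08 mA gives V_GS = -0.181 V ≤ V_t, so take I_D = 2.47 mA.
Then V_GS = 3.61 V and V_DS = V_DD − I_D(R_D+R_S) = 20 − 2.47×2.62 = 13.5 V.
Saturation requires V_DS ≥ V_GS − V_t = 1.41 V; 13.5 ≥ 1.41 ✓.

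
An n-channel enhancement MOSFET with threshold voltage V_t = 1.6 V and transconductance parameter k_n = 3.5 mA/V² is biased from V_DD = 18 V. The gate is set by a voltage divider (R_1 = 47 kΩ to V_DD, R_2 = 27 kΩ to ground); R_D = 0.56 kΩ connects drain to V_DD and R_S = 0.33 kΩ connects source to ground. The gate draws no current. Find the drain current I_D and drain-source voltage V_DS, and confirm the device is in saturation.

I_D ≈ 8.4 mA, V_DS ≈ 11 V

V_G = V_DD·R_2/(R_1+R_2) = 18×27/74 = 6.57 V.
Assume saturation: I_D = (k_n/2)(V_GS − V_t)² with V_GS = V_G − I_D·R_S = 6.57 − 0.33·I_D.
Substituting gives 0.191·I_D² − 6.74·I_D + 43.2 = 0, with roots I_D = 8.41 or 26.9 mA.
The root I_D = 26.9 mA gives V_GS = -2.32 V ≤ V_t, so take I_D = 8.41 mA.
Then V_GS = 3.79 V and V_DS = V_DD − I_D(R_D+R_S) = 18 − 8.41×0.89 = 10.5 V.
Saturation requires V_DS ≥ V_GS − V_t = 2.19 V; 10.5 ≥ 2.19 ✓.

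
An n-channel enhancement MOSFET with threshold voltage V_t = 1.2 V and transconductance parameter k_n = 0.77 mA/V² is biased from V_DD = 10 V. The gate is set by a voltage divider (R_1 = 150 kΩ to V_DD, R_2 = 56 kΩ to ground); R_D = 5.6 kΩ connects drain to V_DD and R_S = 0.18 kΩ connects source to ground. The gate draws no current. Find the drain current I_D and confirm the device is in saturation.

I_D ≈ 0.74 mA

V_G = V_DD·R_2/(R_1+R_2) = 10×56/206 = 2.72 V.
Assume saturation: I_D = (k_n/2)(V_GS − V_t)² with V_GS = V_G − I_D·R_S = 2.72 − 0.18·I_D.
Substituting gives 0.0125·I_D² − 1.21·I_D + 0.888 = 0, with roots I_D = 0.739 or 96.3 mA.
The root I_D = 96.3 mA gives V_GS = -14.6 V ≤ V_t, so take I_D = 0.739 mA.
Then V_GS = 2.59 V and V_DS = V_DD − I_D(R_D+R_S) = 10 − 0.739×5.78 = 5.73 V.
Saturation requires V_DS ≥ V_GS − V_t = 1.39 V; 5.73 ≥ 1.39 ✓.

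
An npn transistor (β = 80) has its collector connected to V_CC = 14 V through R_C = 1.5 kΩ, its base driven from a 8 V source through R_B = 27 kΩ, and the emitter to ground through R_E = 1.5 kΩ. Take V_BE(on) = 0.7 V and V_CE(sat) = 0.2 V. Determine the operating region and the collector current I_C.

Assume active. Base-emitter loop: I_B = (V_BB − V_BE)/(R_B + (β+1)R_E) = (8 − 0.7)/(27 + 81×1.5) = 0.0492 mA.
I_C = β·I_B = 80×0.0492 = 3.93 mA.
V_CE = V_CC − I_C·R_C − I_E·R_E = 14 − 3.93×1.5 − 3.98×1.5 = 2.13 V > V_CE(sat), so the active-region assumption holds.

active; I_C ≈ 3.9 mA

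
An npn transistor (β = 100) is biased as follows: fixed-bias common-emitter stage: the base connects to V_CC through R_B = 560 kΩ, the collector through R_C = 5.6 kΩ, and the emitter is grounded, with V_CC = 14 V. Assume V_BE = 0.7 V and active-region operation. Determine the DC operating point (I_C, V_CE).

Base loop: V_CC = I_B·R_B + V_BE, so I_B = (14 − 0.7)/560 kΩ = 0.0238 mA.
In the active region I_C = β·I_B = 100 × 0.0238 = 2.38 mA.
Collector loop: V_CE = V_CC − I_C·R_C = 14 − 2.38×5.6 = 0.7 V.
Since V_CE = 0.7 V > V_CE(sat) ≈ 0.2 V, the transistor is in the active region as assumed.

I_C ≈ 2.4 mA, V_CE ≈ 0.7 V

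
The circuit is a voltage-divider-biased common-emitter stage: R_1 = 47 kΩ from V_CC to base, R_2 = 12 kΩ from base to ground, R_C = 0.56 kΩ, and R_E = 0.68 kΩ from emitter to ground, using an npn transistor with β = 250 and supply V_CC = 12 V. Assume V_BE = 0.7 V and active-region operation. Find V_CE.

V_CE ≈ 9 V

Thevenize the base divider: V_Th = V_CC·R_2/(R_1+R_2) = 12×12/59 = 2.44 V, R_Th = R_1‖R_2 = 9.56 kΩ.
Base-emitter loop: V_Th = I_B·R_Th + V_BE + (β+1)I_B·R_E, so I_B = (2.44 − 0.7) / (9.56 + 251×0.68) = 0.00966 mA.
I_C = β·I_B = 250×0.00966 = 2.41 mA, and I_E = (β+1)I_B = 2.42 mA.
V_CE = V_CC − I_C·R_C − I_E·R_E = 12 − 2.41×0.56 − 2.42×0.68 = 9 V.
V_CE = 9 V > 0.2 V confirms active-region operation.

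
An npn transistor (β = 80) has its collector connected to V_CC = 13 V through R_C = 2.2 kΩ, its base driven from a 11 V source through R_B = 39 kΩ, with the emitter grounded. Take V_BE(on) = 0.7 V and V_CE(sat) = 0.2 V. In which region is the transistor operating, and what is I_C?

Assume active: I_B = (11 − 0.7)/39 = 0.264 mA, giving I_C = β·I_B = 21.1 mA.
But then V_CE = 13 − 21.1×2.2 = -33.5 V < V_CE(sat) = 0.2 V — impossible in the active region.
So the transistor is saturated. With V_CE = 0.2 V, I_C = (V_CC − 0.2)/R_C = 12.8/2.2 = 5.82 mA.
Check: β·I_B = 21.1 mA > I_C = 5.82 mA, confirming saturation.

saturation; I_C ≈ 5.8 mA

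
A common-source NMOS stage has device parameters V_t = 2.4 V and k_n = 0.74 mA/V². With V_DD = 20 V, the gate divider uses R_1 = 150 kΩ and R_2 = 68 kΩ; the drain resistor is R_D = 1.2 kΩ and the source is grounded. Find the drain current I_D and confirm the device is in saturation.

I_D ≈ 5.5 mA

V_G = V_DD·R_2/(R_1+R_2) = 20×68/218 = 6.24 V. With the source grounded, V_GS = V_G = 6.24 V.
Assume saturation: I_D = (k_n/2)(V_GS − V_t)² = (0.74/2)×(6.24 − 2.4)² = 0.37×3.84² = 5.45 mA.
V_DS = V_DD − I_D·R_D = 20 − 5.45×1.2 = 13.5 V.
Saturation requires V_DS ≥ V_GS − V_t = 3.84 V; 13.5 ≥ 3.84 ✓.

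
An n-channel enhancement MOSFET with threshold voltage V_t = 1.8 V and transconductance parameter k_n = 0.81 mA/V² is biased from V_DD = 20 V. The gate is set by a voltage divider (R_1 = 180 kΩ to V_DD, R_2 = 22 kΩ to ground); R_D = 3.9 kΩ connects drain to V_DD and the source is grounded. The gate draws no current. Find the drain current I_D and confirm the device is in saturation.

I_D ≈ 0.058 mA

V_G = V_DD·R_2/(R_1+R_2) = 20×22/202 = 2.18 V. With the source grounded, V_GS = V_G = 2.18 V.
Assume saturation: I_D = (k_n/2)(V_GS − V_t)² = (0.81/2)×(2.18 − 1.8)² = 0.405×0.378² = 0.0579 mA.
V_DS = V_DD − I_D·R_D = 20 − 0.0579×3.9 = 19.8 V.
Saturation requires V_DS ≥ V_GS − V_t = 0.378 V; 19.8 ≥ 0.378 ✓.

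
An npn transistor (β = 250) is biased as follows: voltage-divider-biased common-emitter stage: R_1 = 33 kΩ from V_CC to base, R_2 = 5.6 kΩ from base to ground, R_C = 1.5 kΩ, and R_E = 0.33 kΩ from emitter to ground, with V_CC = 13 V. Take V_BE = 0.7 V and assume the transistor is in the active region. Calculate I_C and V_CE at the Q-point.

Thevenize the base divider: V_Th = V_CC·R_2/(R_1+R_2) = 13×5.6/38.6 = 1.89 V, R_Th = R_1‖R_2 = 4.79 kΩ.
Base-emitter loop: V_Th = I_B·R_Th + V_BE + (β+1)I_B·R_E, so I_B = (1.89 − 0.7) / (4.79 + 251×0.33) = 0.0135 mA.
I_C = β·I_B = 250×0.0135 = 3.38 mA, and I_E = (β+1)I_B = 3.4 mA.
V_CE = V_CC − I_C·R_C − I_E·R_E = 13 − 3.38×1.5 − 3.4×0.33 = 6.8 V.
V_CE = 6.8 V > 0.2 V confirms active-region operation.

I_C ≈ 3.4 mA, V_CE ≈ 6.8 V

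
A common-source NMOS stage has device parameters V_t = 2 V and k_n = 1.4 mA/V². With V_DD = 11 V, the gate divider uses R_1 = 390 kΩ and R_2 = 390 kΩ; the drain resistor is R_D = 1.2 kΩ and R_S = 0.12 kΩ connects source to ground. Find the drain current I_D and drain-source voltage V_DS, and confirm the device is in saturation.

I_D ≈ 5.6 mA, V_DS ≈ 3.6 V

V_G = V_DD·R_2/(R_1+R_2) = 11×390/780 = 5.5 V.
Assume saturation: I_D = (k_n/2)(V_GS − V_t)² with V_GS = V_G − I_D·R_S = 5.5 − 0.12·I_D.
Substituting gives 0.0101·I_D² − 1.59·I_D + 8.57 = 0, with roots I_D = 5.6 or 152 mA.
The root I_D = 152 mA gives V_GS = -12.7 V ≤ V_t, so take I_D = 5.6 mA.
Then V_GS = 4.83 V and V_DS = V_DD − I_D(R_D+R_S) = 11 − 5.6×1.32 = 3.61 V.
Saturation requires V_DS ≥ V_GS − V_t = 2.83 V; 3.61 ≥ 2.83 ✓.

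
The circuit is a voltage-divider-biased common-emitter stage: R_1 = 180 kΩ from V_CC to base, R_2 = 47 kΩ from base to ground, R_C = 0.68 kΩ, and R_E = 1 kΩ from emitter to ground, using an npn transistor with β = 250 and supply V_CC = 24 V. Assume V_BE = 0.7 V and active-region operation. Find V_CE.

Thevenize the base divider: V_Th = V_CC·R_2/(R_1+R_2) = 24×47/227 = 4.97 V, R_Th = R_1‖R_2 = 37.3 kΩ.
Base-emitter loop: V_Th = I_B·R_Th + V_BE + (β+1)I_B·R_E, so I_B = (4.97 − 0.7) / (37.3 + 251×1) = 0.0148 mA.
I_C = β·I_B = 250×0.0148 = 3.7 mA, and I_E = (β+1)I_B = 3.72 mA.
V_CE = V_CC − I_C·R_C − I_E·R_E = 24 − 3.7×0.68 − 3.72×1 = 17.8 V.
V_CE = 17.8 V > 0.2 V confirms active-region operation.

V_CE ≈ 18 V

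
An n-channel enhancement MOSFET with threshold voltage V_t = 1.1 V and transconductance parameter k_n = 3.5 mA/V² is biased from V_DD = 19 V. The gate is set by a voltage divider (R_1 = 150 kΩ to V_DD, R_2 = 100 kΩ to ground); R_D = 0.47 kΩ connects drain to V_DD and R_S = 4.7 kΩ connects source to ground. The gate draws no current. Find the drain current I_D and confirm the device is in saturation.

I_D ≈ 1.2 mA

V_G = V_DD·R_2/(R_1+R_2) = 19×100/250 = 7.6 V.
Assume saturation: I_D = (k_n/2)(V_GS − V_t)² with V_GS = V_G − I_D·R_S = 7.6 − 4.7·I_D.
Substituting gives 38.7·I_D² − 108·I_D + 73.9 = 0, with roots I_D = 1.21 or 1.59 mA.
The root I_D = 1.59 mA gives V_GS = 0.148 V ≤ V_t, so take I_D = 1.21 mA.
Then V_GS = 1.93 V and V_DS = V_DD − I_D(R_D+R_S) = 19 − 1.21×5.17 = 12.8 V.
Saturation requires V_DS ≥ V_GS − V_t = 0.83 V; 12.8 ≥ 0.83 ✓.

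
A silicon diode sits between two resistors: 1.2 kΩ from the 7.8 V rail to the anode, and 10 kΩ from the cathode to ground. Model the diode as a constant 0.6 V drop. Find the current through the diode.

The two resistors are in series with the diode, so KVL gives 7.8 = I·1.2 + 0.6 + I·10.
I = (7.8 − 0.6) / (1.2 + 10) kΩ = 7.2 / 11.2 = 0.643 mA.

I ≈ 0.64 mA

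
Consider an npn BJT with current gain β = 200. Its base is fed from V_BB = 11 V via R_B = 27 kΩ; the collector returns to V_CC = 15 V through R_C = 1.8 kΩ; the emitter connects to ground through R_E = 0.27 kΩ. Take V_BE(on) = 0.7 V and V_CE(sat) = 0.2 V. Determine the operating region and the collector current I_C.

saturation; I_C ≈ 7.1 mA

Assume active: I_B = (11 − 0.7)/(27 + 201×0.27) = 0.127 mA, I_C = β·I_B = 25.3 mA.
Then V_CE = 15 − 25.3×1.8 − 25.5×0.27 = -37.5 V < 0.2 V — the active assumption fails.
Re-solve with V_CE = 0.2 V. KCL at the emitter: V_E/R_E = (V_BB−0.7−V_E)/R_B + (V_CC−0.2−V_E)/R_C, giving V_E = 2 V.
I_C = (V_CC − 0.2 − V_E)/R_C = (14.8 − 2)/1.8 = 7.11 mA.
Check: I_B = (10.3 − 2)/27 = 0.307 mA, and β·I_B = 61.5 mA > I_C, confirming saturation.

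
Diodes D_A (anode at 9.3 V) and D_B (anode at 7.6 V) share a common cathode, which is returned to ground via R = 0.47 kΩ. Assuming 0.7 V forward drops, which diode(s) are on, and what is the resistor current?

Only D_A conducts; I_R ≈ 18 mA

Assume both conduct. Then node N would need to be at both 9.3−0.7 = 8.6 V and 7.6−0.7 = 6.9 V, which is impossible.
Assume only D_A conducts: V_N = 9.3 − 0.7 = 8.6 V, so I_R = 8.6/0.47 = 18.3 mA.
Check D_B: its anode-to-cathode voltage is 7.6 − 8.6 = -1 V < 0.7 V, so it is off. The assumption is consistent.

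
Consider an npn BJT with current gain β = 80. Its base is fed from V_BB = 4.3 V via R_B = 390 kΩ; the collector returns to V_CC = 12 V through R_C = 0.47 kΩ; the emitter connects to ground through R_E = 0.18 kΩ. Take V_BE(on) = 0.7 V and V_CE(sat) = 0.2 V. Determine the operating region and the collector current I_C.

active; I_C ≈ 0.71 mA

Assume active. Base-emitter loop: I_B = (V_BB − V_BE)/(R_B + (β+1)R_E) = (4.3 − 0.7)/(390 + 81×0.18) = 0.0089 mA.
I_C = β·I_B = 80×0.0089 = 0.712 mA.
V_CE = V_CC − I_C·R_C − I_E·R_E = 12 − 0.712×0.47 − 0.721×0.18 = 11.5 V > V_CE(sat), so the active-region assumption holds.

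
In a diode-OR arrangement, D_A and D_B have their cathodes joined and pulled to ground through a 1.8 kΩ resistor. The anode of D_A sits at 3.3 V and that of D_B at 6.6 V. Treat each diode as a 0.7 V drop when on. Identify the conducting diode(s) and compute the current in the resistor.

Assume both conduct. Then node N would need to be at both 3.3−0.7 = 2.6 V and 6.6−0.7 = 5.9 V, which is impossible.
Assume only D_B conducts: V_N = 6.6 − 0.7 = 5.9 V, so I_R = 5.9/1.8 = 3.28 mA.
Check D_A: its anode-to-cathode voltage is 3.3 − 5.9 = -2.6 V < 0.7 V, so it is off. The assumption is consistent.

Only D_B conducts; I_R ≈ 3.3 mA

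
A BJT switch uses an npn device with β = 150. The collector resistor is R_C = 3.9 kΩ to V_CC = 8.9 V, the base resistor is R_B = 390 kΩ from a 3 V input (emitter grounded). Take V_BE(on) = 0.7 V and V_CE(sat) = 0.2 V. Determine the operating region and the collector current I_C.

Assume active. Base-emitter loop: I_B = (V_BB − V_BE)/R_B = (3 − 0.7)/390 = 0.0059 mA.
I_C = β·I_B = 150×0.0059 = 0.885 mA.
V_CE = V_CC − I_C·R_C = 8.9 − 0.885×3.9 = 5.45 V > V_CE(sat), so the active-region assumption holds.

active; I_C ≈ 0.88 mA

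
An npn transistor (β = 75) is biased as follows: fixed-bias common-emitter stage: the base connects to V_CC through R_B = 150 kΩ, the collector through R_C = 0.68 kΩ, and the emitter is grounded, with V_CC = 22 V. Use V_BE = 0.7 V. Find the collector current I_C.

I_C ≈ 11 mA

Base loop: V_CC = I_B·R_B + V_BE, so I_B = (22 − 0.7)/150 kΩ = 0.142 mA.
In the active region I_C = β·I_B = 75 × 0.142 = 10.7 mA.
Collector loop: V_CE = V_CC − I_C·R_C = 22 − 10.7×0.68 = 14.8 V.
Since V_CE = 14.8 V > V_CE(sat) ≈ 0.2 V, the transistor is in the active region as assumed.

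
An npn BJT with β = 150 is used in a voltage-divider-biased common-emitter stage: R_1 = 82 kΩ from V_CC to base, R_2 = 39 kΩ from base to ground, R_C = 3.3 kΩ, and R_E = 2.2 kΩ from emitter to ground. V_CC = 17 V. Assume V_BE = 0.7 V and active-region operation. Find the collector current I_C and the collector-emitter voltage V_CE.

Thevenize the base divider: V_Th = V_CC·R_2/(R_1+R_2) = 17×39/121 = 5.48 V, R_Th = R_1‖R_2 = 26.4 kΩ.
Base-emitter loop: V_Th = I_B·R_Th + V_BE + (β+1)I_B·R_E, so I_B = (5.48 − 0.7) / (26.4 + 151×2.2) = 0.0133 mA.
I_C = β·I_B = 150×0.0133 = 2 mA, and I_E = (β+1)I_B = 2.01 mA.
V_CE = V_CC − I_C·R_C − I_E·R_E = 17 − 2×3.3 − 2.01×2.2 = 5.98 V.
V_CE = 5.98 V > 0.2 V confirms active-region operation.

I_C ≈ 2 mA, V_CE ≈ 6 V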